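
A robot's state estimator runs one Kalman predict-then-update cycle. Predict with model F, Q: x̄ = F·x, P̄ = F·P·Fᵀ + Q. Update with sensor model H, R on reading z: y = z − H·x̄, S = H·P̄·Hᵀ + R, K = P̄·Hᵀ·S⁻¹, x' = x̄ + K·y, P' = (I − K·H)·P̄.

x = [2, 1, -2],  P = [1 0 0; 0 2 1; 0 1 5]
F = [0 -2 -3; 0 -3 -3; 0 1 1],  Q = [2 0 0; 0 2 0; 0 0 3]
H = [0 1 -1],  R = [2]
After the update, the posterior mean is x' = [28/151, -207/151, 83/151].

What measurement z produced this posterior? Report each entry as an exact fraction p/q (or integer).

x̄ = F·x = [4, 3, -1]
P̄ = F·P·Fᵀ + Q = [67 72 -24; 72 83 -27; -24 -27 12]
S = H·P̄·Hᵀ + R = [151]
K = P̄·Hᵀ·S⁻¹ = [96/151; 110/151; -39/151]
x' − x̄ = [-576/151, -660/151, 234/151] = K·y
y = (KᵀK)⁻¹·Kᵀ·(x' − x̄) = [-6]
z = y + H·x̄ = [-6] + [4] = [-2]

z = [-2]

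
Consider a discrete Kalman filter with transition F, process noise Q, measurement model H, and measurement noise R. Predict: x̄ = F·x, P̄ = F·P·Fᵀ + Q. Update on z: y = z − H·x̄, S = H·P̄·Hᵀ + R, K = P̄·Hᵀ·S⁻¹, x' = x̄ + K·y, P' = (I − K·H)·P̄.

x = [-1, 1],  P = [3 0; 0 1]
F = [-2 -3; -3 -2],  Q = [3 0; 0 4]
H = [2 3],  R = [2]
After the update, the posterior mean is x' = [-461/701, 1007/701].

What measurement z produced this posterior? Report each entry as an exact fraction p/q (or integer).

x̄ = F·x = [-1, 1]
P̄ = F·P·Fᵀ + Q = [24 24; 24 35]
S = H·P̄·Hᵀ + R = [701]
K = P̄·Hᵀ·S⁻¹ = [120/701; 153/701]
x' − x̄ = [240/701, 306/701] = K·y
y = (KᵀK)⁻¹·Kᵀ·(x' − x̄) = [2]
z = y + H·x̄ = [2] + [1] = [3]

z = [3]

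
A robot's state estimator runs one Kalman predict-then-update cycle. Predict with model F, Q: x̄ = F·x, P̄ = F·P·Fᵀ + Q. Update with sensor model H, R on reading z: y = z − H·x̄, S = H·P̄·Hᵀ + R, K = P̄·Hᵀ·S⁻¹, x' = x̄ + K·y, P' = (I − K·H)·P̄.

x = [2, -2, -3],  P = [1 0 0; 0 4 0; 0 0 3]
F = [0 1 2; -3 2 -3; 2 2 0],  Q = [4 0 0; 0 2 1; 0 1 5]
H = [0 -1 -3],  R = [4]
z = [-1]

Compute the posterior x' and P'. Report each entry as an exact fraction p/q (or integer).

x̄ = F·x = [-8, -1, 0]
P̄ = F·P·Fᵀ + Q = [20 -10 8; -10 54 11; 8 11 25]
y = z − H·x̄ = [-2]
S = H·P̄·Hᵀ + R = [349]
K = P̄·Hᵀ·S⁻¹ = [-14/349; -87/349; -86/349]
x' = x̄ + K·y = [-2764/349, -175/349, 172/349]
P' = (I − K·H)·P̄ = [6784/349 -4708/349 1588/349; -4708/349 11277/349 -3643/349; 1588/349 -3643/349 1329/349]

x' = [-2764/349, -175/349, 172/349]
P' = [6784/349 -4708/349 1588/349; -4708/349 11277/349 -3643/349; 1588/349 -3643/349 1329/349]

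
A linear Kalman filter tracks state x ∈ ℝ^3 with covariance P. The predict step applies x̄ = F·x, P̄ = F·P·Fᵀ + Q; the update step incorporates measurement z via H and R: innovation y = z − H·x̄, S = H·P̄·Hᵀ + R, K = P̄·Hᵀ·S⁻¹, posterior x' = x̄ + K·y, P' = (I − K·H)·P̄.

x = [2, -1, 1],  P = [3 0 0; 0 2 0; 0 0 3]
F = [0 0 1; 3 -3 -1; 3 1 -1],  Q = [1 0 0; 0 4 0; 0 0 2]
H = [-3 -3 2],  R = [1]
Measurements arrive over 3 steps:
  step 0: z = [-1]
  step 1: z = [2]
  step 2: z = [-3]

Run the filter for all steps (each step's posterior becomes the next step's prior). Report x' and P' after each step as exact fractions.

step 0: x̄ = F·x = [1, 8, 4]
step 0: P̄ = F·P·Fᵀ + Q = [4 -3 -3; -3 52 24; -3 24 34]
step 0: y = z − H·x̄ = [18]
step 0: S = H·P̄·Hᵀ + R = [335]
step 0: K = P̄·Hᵀ·S⁻¹ = [-9/335; -99/335; 1/67]
step 0: x' = x̄ + K·y = [173/335, 898/335, 286/67]
step 0: P' = (I − K·H)·P̄ = [1259/335 -1896/335 -192/67; -1896/335 7619/335 1707/67; -192/67 1707/67 2273/67]
step 1: x̄ = F·x = [286/67, -721/67, -13/335]
step 1: P̄ = F·P·Fᵀ + Q = [2340/67 -7970/67 -1142/67; -7970/67 36741/67 6809/67; -1142/67 6809/67 8299/335]
step 1: y = z − H·x̄ = [-87/5]
step 1: S = H·P̄·Hᵀ + R = [10968/5]
step 1: K = P̄·Hᵀ·S⁻¹ = [545/5484; -5425/10968; -1021/10968]
step 1: x' = x̄ + K·y = [311021/122476, -527821/244952, 387255/244952]
step 1: P' = (I − K·H)·P̄ = [2436145/183714 -4088705/367428 1193635/367428; -4088705/367428 8604913/734856 459517/734856; 1193635/367428 459517/734856 4235977/734856]
step 2: x̄ = F·x = [387255/244952, 1531167/122476, 475525/122476]
step 2: P̄ = F·P·Fᵀ + Q = [4970833/734856 773641/367428 564225/122476; 773641/367428 76986925/183714 8481861/61238; 564225/122476 8481861/61238 3142059/61238]
step 2: y = z − H·x̄ = [7711811/244952]
step 2: S = H·P̄·Hᵀ + R = [577886459/244952]
step 2: K = P̄·Hᵀ·S⁻¹ = [-4261215/577886459; -241640094/577886459; -80031210/577886459]
step 2: x' = x̄ + K·y = [779449590/577886459, -382937814/577886459, -275917930/577886459]
step 2: P' = (I − K·H)·P̄ = [11504716111/1733659377 -8960481496/1733659377 1269986700/577886459; -8960481496/1733659377 11385907546/1733659377 1091892978/577886459; 1269986700/577886459 1091892978/577886459 3502803912/577886459]

step 0: x' = [173/335, 898/335, 286/67], P' = [1259/335 -1896/335 -192/67; -1896/335 7619/335 1707/67; -192/67 1707/67 2273/67]
step 1: x' = [311021/122476, -527821/244952, 387255/244952], P' = [2436145/183714 -4088705/367428 1193635/367428; -4088705/367428 8604913/734856 459517/734856; 1193635/367428 459517/734856 4235977/734856]
step 2: x' = [779449590/577886459, -382937814/577886459, -275917930/577886459], P' = [11504716111/1733659377 -8960481496/1733659377 1269986700/577886459; -8960481496/1733659377 11385907546/1733659377 1091892978/577886459; 1269986700/577886459 1091892978/577886459 3502803912/577886459]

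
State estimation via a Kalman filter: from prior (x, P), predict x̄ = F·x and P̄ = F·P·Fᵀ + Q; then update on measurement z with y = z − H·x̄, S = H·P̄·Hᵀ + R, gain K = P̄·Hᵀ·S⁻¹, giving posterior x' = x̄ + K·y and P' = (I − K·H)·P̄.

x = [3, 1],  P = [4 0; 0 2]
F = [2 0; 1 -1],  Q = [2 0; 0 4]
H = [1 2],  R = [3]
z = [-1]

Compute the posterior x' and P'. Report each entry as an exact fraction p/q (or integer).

x' = [184/93, -122/93]
P' = [518/93 -208/93; -208/93 146/93]

x̄ = F·x = [6, 2]
P̄ = F·P·Fᵀ + Q = [18 8; 8 10]
y = z − H·x̄ = [-11]
S = H·P̄·Hᵀ + R = [93]
K = P̄·Hᵀ·S⁻¹ = [34/93; 28/93]
x' = x̄ + K·y = [184/93, -122/93]
P' = (I − K·H)·P̄ = [518/93 -208/93; -208/93 146/93]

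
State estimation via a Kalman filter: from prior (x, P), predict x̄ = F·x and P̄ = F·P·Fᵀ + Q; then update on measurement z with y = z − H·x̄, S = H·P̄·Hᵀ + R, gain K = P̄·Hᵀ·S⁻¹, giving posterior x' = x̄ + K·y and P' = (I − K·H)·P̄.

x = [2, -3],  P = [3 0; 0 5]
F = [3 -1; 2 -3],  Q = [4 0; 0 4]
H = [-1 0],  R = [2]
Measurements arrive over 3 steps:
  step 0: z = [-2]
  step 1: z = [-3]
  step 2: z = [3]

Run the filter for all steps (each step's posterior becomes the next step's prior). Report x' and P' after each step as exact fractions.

step 0: x' = [45/19, 263/38], P' = [36/19 33/19; 33/19 1229/38]
step 1: x' = [4913/1709, -17835/1709], P' = [3266/1709 6786/1709; 6786/1709 178664/1709]
step 2: x' = [-228693/88798, -2014237/88798], P' = [87089/44399 240471/44399; 240471/44399 6339535/44399]

step 0: x̄ = F·x = [9, 13]
step 0: P̄ = F·P·Fᵀ + Q = [36 33; 33 61]
step 0: y = z − H·x̄ = [7]
step 0: S = H·P̄·Hᵀ + R = [38]
step 0: K = P̄·Hᵀ·S⁻¹ = [-18/19; -33/38]
step 0: x' = x̄ + K·y = [45/19, 263/38]
step 0: P' = (I − K·H)·P̄ = [36/19 33/19; 33/19 1229/38]
step 1: x̄ = F·x = [7/38, -609/38]
step 1: P̄ = F·P·Fᵀ + Q = [1633/38 3393/38; 3393/38 10709/38]
step 1: y = z − H·x̄ = [-107/38]
step 1: S = H·P̄·Hᵀ + R = [1709/38]
step 1: K = P̄·Hᵀ·S⁻¹ = [-1633/1709; -3393/1709]
step 1: x' = x̄ + K·y = [4913/1709, -17835/1709]
step 1: P' = (I − K·H)·P̄ = [3266/1709 6786/1709; 6786/1709 178664/1709]
step 2: x̄ = F·x = [32574/1709, 63331/1709]
step 2: P̄ = F·P·Fᵀ + Q = [174178/1709 480942/1709; 480942/1709 1546444/1709]
step 2: y = z − H·x̄ = [37701/1709]
step 2: S = H·P̄·Hᵀ + R = [177596/1709]
step 2: K = P̄·Hᵀ·S⁻¹ = [-87089/88798; -240471/88798]
step 2: x' = x̄ + K·y = [-228693/88798, -2014237/88798]
step 2: P' = (I − K·H)·P̄ = [87089/44399 240471/44399; 240471/44399 6339535/44399]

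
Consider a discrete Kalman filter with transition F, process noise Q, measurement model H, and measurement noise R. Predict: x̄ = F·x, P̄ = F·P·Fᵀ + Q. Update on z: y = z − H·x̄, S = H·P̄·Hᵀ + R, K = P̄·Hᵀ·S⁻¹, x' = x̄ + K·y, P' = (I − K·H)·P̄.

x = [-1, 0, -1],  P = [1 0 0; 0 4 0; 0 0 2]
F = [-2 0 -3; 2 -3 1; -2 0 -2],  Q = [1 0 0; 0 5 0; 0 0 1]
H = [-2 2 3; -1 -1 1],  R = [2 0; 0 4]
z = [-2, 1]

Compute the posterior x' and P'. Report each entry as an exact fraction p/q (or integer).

x' = [1029/212, -423/212, 6193/1590]
P' = [4243/212 -725/212 1641/106; -725/212 379/212 -347/106; 1641/106 -347/106 9931/795]

x̄ = F·x = [5, -3, 4]
P̄ = F·P·Fᵀ + Q = [23 -10 16; -10 47 -8; 16 -8 13]
y = z − H·x̄ = [2, -1]
S = H·P̄·Hᵀ + R = [191 -81; -81 51]
K = P̄·Hᵀ·S⁻¹ = [-45/212 -59/212; 63/212 -87/212; -9/530 113/1590]
x' = x̄ + K·y = [1029/212, -423/212, 6193/1590]
P' = (I − K·H)·P̄ = [4243/212 -725/212 1641/106; -725/212 379/212 -347/106; 1641/106 -347/106 9931/795]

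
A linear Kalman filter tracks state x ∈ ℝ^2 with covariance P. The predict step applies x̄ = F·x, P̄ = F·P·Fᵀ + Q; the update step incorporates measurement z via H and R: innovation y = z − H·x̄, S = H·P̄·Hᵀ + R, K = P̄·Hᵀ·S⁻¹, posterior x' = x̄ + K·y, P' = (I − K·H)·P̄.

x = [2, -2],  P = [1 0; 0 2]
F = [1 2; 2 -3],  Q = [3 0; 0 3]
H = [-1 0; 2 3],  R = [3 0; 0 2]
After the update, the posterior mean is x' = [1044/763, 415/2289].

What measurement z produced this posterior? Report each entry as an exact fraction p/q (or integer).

x̄ = F·x = [-2, 10]
P̄ = F·P·Fᵀ + Q = [12 -10; -10 25]
S = H·P̄·Hᵀ + R = [15 6; 6 155]
K = P̄·Hᵀ·S⁻¹ = [-608/763 -6/763; 1220/2289 255/763]
x' − x̄ = [2570/763, -22475/2289] = K·y
y = (KᵀK)⁻¹·Kᵀ·(x' − x̄) = [-4, -23]
z = y + H·x̄ = [-4, -23] + [2, 26] = [-2, 3]

z = [-2, 3]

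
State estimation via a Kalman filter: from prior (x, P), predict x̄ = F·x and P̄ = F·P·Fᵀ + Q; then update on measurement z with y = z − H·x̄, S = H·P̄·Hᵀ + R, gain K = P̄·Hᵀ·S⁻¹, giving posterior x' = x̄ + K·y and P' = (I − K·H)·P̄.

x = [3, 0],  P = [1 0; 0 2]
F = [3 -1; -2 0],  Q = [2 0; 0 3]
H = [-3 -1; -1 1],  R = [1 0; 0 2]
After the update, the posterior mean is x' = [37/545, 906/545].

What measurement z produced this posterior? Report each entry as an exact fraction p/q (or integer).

x̄ = F·x = [9, -6]
P̄ = F·P·Fᵀ + Q = [13 -6; -6 7]
S = H·P̄·Hᵀ + R = [89 44; 44 34]
K = P̄·Hᵀ·S⁻¹ = [-143/545 -239/1090; -99/545 673/1090]
x' − x̄ = [-4868/545, 4176/545] = K·y
y = (KᵀK)⁻¹·Kᵀ·(x' − x̄) = [19, 18]
z = y + H·x̄ = [19, 18] + [-21, -15] = [-2, 3]

z = [-2, 3]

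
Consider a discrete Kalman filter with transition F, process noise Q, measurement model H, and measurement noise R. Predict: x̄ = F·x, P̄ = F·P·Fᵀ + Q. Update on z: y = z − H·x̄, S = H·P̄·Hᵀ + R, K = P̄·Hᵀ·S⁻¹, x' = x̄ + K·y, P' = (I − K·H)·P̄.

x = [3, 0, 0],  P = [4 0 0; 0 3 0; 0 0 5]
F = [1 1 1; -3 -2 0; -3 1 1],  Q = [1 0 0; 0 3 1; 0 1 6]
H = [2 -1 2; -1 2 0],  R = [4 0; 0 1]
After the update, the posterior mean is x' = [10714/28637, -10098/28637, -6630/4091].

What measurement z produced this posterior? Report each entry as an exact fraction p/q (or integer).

x̄ = F·x = [3, -9, -9]
P̄ = F·P·Fᵀ + Q = [13 -18 -4; -18 51 31; -4 31 50]
S = H·P̄·Hᵀ + R = [223 -86; -86 290]
K = P̄·Hᵀ·S⁻¹ = [3113/28637 -7831/57274; 1535/28637 12305/28637; 1669/4091 1426/4091]
x' − x̄ = [-75197/28637, 247635/28637, 30189/4091] = K·y
y = (KᵀK)⁻¹·Kᵀ·(x' − x̄) = [1, 20]
z = y + H·x̄ = [1, 20] + [-3, -21] = [-2, -1]

z = [-2, -1]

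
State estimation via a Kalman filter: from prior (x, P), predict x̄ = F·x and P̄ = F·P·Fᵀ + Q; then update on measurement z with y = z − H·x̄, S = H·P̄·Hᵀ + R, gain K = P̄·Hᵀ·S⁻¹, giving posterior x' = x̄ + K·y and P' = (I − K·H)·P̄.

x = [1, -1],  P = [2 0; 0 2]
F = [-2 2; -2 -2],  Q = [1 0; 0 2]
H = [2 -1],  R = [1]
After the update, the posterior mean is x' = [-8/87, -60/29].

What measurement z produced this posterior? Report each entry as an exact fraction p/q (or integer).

z = [2]

x̄ = F·x = [-4, 0]
P̄ = F·P·Fᵀ + Q = [17 0; 0 18]
S = H·P̄·Hᵀ + R = [87]
K = P̄·Hᵀ·S⁻¹ = [34/87; -6/29]
x' − x̄ = [340/87, -60/29] = K·y
y = (KᵀK)⁻¹·Kᵀ·(x' − x̄) = [10]
z = y + H·x̄ = [10] + [-8] = [2]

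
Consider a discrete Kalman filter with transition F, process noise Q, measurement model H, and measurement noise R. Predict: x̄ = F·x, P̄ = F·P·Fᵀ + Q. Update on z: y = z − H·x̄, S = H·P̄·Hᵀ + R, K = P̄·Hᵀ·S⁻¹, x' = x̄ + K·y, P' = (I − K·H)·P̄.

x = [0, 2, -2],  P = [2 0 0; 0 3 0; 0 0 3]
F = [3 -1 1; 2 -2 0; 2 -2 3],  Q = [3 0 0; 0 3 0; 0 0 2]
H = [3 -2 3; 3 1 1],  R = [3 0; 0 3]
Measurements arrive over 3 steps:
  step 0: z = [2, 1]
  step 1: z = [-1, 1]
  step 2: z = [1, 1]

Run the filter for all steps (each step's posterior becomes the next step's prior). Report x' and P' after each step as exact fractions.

step 0: x̄ = F·x = [-4, -4, -10]
step 0: P̄ = F·P·Fᵀ + Q = [27 18 27; 18 23 20; 27 20 49]
step 0: y = z − H·x̄ = [36, 27]
step 0: S = H·P̄·Hᵀ + R = [809 634; 634 628]
step 0: K = P̄·Hᵀ·S⁻¹ = [-189/26524 11025/53048; -9397/53048 35361/106096; 5741/26524 1079/53048]
step 0: x' = x̄ + K·y = [71875/53048, -146221/106096, -87995/53048]
step 0: P' = (I − K·H)·P̄ = [45387/26524 -88857/53048 -75195/26524; -88857/53048 288183/106096 175521/53048; -75195/26524 175521/53048 139443/26524]
step 1: x̄ = F·x = [401481/106096, 289971/53048, 12993/26524]
step 1: P̄ = F·P·Fᵀ + Q = [1357695/106096 891861/53048 -75777/26524; 891861/53048 904731/26524 -76287/13262; -75777/26524 -76287/13262 44432/6631]
step 1: y = z − H·x̄ = [-306571/106096, -1730261/106096]
step 1: S = H·P̄·Hᵀ + R = [13874391/106096 -2484615/106096; -2484615/106096 24530471/106096]
step 1: K = P̄·Hᵀ·S⁻¹ = [1748762/149986371 79646101/349968199; -31607885/149986371 111796361/349968199; 26006654/149986371 -5391262/349968199]
step 1: x' = x̄ + K·y = [40890160/1049904597, 908644511/1049904597, 252038827/1049904597]
step 1: P' = (I − K·H)·P̄ = [324864355/349968199 -248922511/349968199 -486732251/349968199; -248922511/349968199 544191502/349968199 537965114/349968199; -486732251/349968199 537965114/349968199 906057853/349968199]
step 2: x̄ = F·x = [-533935204/1049904597, -1735508702/1049904597, -979392221/1049904597]
step 2: P̄ = F·P·Fᵀ + Q = [2921144479/349968199 2979554492/349968199 -296757550/349968199; 2979554492/349968199 6517508113/349968199 -680580674/349968199; -296757550/349968199 -680580674/349968199 2025692211/349968199]
step 2: y = z − H·x̄ = [2118869468/1049904597, 5366611132/1049904597]
step 2: S = H·P̄·Hᵀ + R = [38712145543/349968199 6152025968/349968199; 6152025968/349968199 50619025536/349968199]
step 2: K = P̄·Hᵀ·S⁻¹ = [4727202829/343196122136 1232491526907/5491137954176; -71721551443/343196122136 1742319862659/5491137954176; 58693447825/343196122136 -64792925833/5491137954176]
step 2: x' = x̄ + K·y = [130714328967/196112069792, -88819710353/196112069792, -127082164397/196112069792]
step 2: P' = (I − K·H)·P̄ = [5109765940641/5491137954176 -3958615527495/5491137954176 -7673207713707/5491137954176; -3958615527495/5491137954176 8575041279633/5491137954176 8527764890829/5491137954176; -7673207713707/5491137954176 8527764890829/5491137954176 14297479472793/5491137954176]

step 0: x' = [71875/53048, -146221/106096, -87995/53048], P' = [45387/26524 -88857/53048 -75195/26524; -88857/53048 288183/106096 175521/53048; -75195/26524 175521/53048 139443/26524]
step 1: x' = [40890160/1049904597, 908644511/1049904597, 252038827/1049904597], P' = [324864355/349968199 -248922511/349968199 -486732251/349968199; -248922511/349968199 544191502/349968199 537965114/349968199; -486732251/349968199 537965114/349968199 906057853/349968199]
step 2: x' = [130714328967/196112069792, -88819710353/196112069792, -127082164397/196112069792], P' = [5109765940641/5491137954176 -3958615527495/5491137954176 -7673207713707/5491137954176; -3958615527495/5491137954176 8575041279633/5491137954176 8527764890829/5491137954176; -7673207713707/5491137954176 8527764890829/5491137954176 14297479472793/5491137954176]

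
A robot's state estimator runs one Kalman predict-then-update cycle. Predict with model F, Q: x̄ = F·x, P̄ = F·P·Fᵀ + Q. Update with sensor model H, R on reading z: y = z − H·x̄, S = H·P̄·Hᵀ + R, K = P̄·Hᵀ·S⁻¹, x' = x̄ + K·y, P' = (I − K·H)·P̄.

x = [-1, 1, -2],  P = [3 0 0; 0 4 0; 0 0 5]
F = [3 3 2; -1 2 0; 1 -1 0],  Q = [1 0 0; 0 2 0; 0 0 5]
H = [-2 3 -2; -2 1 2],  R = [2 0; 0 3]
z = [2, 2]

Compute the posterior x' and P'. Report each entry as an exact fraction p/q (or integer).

x̄ = F·x = [-4, 3, -2]
P̄ = F·P·Fᵀ + Q = [84 15 -3; 15 21 -11; -3 -11 12]
y = z − H·x̄ = [-19, -5]
S = H·P̄·Hᵀ + R = [503 187; 187 328]
K = P̄·Hᵀ·S⁻¹ = [-8643/130015 -58098/130015; 23837/130015 -25878/130015; -20281/130015 19094/130015]
x' = x̄ + K·y = [-65353/130015, 66532/130015, 29839/130015]
P' = (I − K·H)·P̄ = [672447/130015 624552/130015 273024/130015; 624552/130015 617062/130015 277204/130015; 273024/130015 277204/130015 163063/130015]

x' = [-65353/130015, 66532/130015, 29839/130015]
P' = [672447/130015 624552/130015 273024/130015; 624552/130015 617062/130015 277204/130015; 273024/130015 277204/130015 163063/130015]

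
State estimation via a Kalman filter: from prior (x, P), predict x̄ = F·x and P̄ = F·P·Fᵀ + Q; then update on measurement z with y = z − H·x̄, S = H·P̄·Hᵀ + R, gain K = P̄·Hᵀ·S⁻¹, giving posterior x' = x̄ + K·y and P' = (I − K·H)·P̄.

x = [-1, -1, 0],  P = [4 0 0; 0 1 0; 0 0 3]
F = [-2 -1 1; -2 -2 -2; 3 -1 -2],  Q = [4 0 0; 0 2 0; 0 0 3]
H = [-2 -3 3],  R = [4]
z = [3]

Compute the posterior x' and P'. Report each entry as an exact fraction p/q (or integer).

x̄ = F·x = [3, 4, -2]
P̄ = F·P·Fᵀ + Q = [24 12 -29; 12 34 -10; -29 -10 52]
y = z − H·x̄ = [27]
S = H·P̄·Hᵀ + R = [1546]
K = P̄·Hᵀ·S⁻¹ = [-171/1546; -78/773; 122/773]
x' = x̄ + K·y = [21/1546, 986/773, 1748/773]
P' = (I − K·H)·P̄ = [7863/1546 -4062/773 -1555/773; -4062/773 14114/773 11302/773; -1555/773 11302/773 10428/773]

x' = [21/1546, 986/773, 1748/773]
P' = [7863/1546 -4062/773 -1555/773; -4062/773 14114/773 11302/773; -1555/773 11302/773 10428/773]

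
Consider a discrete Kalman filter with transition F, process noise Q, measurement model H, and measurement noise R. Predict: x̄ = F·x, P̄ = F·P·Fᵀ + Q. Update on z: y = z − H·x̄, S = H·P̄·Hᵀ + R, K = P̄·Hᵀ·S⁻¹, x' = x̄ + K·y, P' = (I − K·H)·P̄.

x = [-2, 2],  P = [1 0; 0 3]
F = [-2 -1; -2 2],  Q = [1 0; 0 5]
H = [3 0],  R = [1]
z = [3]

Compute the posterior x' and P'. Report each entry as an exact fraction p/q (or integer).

x̄ = F·x = [2, 8]
P̄ = F·P·Fᵀ + Q = [8 -2; -2 21]
y = z − H·x̄ = [-3]
S = H·P̄·Hᵀ + R = [73]
K = P̄·Hᵀ·S⁻¹ = [24/73; -6/73]
x' = x̄ + K·y = [74/73, 602/73]
P' = (I − K·H)·P̄ = [8/73 -2/73; -2/73 1497/73]

x' = [74/73, 602/73]
P' = [8/73 -2/73; -2/73 1497/73]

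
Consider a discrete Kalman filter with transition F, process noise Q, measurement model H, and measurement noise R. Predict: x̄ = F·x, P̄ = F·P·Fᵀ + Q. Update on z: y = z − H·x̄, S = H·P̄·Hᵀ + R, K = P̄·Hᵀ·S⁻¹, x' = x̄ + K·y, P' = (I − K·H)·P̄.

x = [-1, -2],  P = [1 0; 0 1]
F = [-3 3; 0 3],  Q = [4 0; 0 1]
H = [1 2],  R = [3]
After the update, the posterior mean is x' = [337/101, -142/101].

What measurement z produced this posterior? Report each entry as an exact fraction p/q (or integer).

x̄ = F·x = [-3, -6]
P̄ = F·P·Fᵀ + Q = [22 9; 9 10]
S = H·P̄·Hᵀ + R = [101]
K = P̄·Hᵀ·S⁻¹ = [40/101; 29/101]
x' − x̄ = [640/101, 464/101] = K·y
y = (KᵀK)⁻¹·Kᵀ·(x' − x̄) = [16]
z = y + H·x̄ = [16] + [-15] = [1]

z = [1]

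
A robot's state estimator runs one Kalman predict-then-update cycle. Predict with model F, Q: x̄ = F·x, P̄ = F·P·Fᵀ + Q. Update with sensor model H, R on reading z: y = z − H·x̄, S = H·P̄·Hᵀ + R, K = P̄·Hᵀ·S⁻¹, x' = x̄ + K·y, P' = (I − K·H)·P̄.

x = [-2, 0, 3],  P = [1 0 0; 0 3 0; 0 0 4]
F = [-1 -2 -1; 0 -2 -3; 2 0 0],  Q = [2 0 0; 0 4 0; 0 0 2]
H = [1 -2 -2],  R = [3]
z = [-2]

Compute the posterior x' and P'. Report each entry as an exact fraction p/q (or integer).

x̄ = F·x = [-1, -9, -4]
P̄ = F·P·Fᵀ + Q = [19 24 -2; 24 52 0; -2 0 6]
y = z − H·x̄ = [-27]
S = H·P̄·Hᵀ + R = [166]
K = P̄·Hᵀ·S⁻¹ = [-25/166; -40/83; -7/83]
x' = x̄ + K·y = [509/166, 333/83, -143/83]
P' = (I − K·H)·P̄ = [2529/166 992/83 -341/83; 992/83 1116/83 -560/83; -341/83 -560/83 400/83]

x' = [509/166, 333/83, -143/83]
P' = [2529/166 992/83 -341/83; 992/83 1116/83 -560/83; -341/83 -560/83 400/83]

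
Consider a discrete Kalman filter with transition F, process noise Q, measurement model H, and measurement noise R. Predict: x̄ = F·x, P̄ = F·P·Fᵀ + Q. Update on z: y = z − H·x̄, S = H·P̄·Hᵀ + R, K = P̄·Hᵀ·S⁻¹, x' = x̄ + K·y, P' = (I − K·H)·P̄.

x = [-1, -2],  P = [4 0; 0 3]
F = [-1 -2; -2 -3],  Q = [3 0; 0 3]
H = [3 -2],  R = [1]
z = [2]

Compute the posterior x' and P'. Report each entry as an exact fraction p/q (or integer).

x̄ = F·x = [5, 8]
P̄ = F·P·Fᵀ + Q = [19 26; 26 46]
y = z − H·x̄ = [3]
S = H·P̄·Hᵀ + R = [44]
K = P̄·Hᵀ·S⁻¹ = [5/44; -7/22]
x' = x̄ + K·y = [235/44, 155/22]
P' = (I − K·H)·P̄ = [811/44 607/22; 607/22 457/11]

x' = [235/44, 155/22]
P' = [811/44 607/22; 607/22 457/11]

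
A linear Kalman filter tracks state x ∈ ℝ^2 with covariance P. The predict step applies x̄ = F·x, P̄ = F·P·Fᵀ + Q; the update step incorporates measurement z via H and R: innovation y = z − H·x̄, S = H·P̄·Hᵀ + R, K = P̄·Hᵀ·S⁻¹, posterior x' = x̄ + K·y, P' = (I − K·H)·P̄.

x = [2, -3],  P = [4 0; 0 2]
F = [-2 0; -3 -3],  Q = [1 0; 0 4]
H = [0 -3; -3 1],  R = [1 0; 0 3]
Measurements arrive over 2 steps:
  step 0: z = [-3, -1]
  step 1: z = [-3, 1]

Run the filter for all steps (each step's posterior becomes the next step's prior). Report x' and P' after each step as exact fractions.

step 0: x̄ = F·x = [-4, 3]
step 0: P̄ = F·P·Fᵀ + Q = [17 24; 24 58]
step 0: y = z − H·x̄ = [6, -16]
step 0: S = H·P̄·Hᵀ + R = [523 42; 42 70]
step 0: K = P̄·Hᵀ·S⁻¹ = [-279/2489 -11097/34846; -828/2489 -1/2489]
step 0: x' = x̄ + K·y = [7366/17423, 2515/2489]
step 0: P' = (I − K·H)·P̄ = [11531/34846 93/2489; 93/2489 276/2489]
step 1: x̄ = F·x = [-14732/17423, -74913/17423]
step 1: P̄ = F·P·Fᵀ + Q = [40485/17423 38499/17423; 38499/17423 301375/34846]
step 1: y = z − H·x̄ = [-277008/17423, 48140/17423]
step 1: S = H·P̄·Hᵀ + R = [2747221/34846 -211143/34846; -211143/34846 672655/34846]
step 1: K = P̄·Hᵀ·S⁻¹ = [-5464341/51752011 -14479989/51752011; -17026452/51752011 70381/51752011]
step 1: x' = x̄ + K·y = [3110192/51752011, 48381631/51752011]
step 1: P' = (I − K·H)·P̄ = [15087138/51752011 1821447/51752011; 1821447/51752011 5675484/51752011]

step 0: x' = [7366/17423, 2515/2489], P' = [11531/34846 93/2489; 93/2489 276/2489]
step 1: x' = [3110192/51752011, 48381631/51752011], P' = [15087138/51752011 1821447/51752011; 1821447/51752011 5675484/51752011]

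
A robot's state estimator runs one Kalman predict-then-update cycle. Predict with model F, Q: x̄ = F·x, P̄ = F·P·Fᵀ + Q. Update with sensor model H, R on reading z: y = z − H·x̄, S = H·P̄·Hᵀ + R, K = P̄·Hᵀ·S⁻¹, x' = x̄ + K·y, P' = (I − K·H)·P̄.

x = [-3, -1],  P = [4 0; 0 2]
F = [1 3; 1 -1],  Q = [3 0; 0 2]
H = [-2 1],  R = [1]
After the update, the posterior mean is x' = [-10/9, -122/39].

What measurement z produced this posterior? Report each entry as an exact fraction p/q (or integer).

z = [-1]

x̄ = F·x = [-6, -2]
P̄ = F·P·Fᵀ + Q = [25 -2; -2 8]
S = H·P̄·Hᵀ + R = [117]
K = P̄·Hᵀ·S⁻¹ = [-4/9; 4/39]
x' − x̄ = [44/9, -44/39] = K·y
y = (KᵀK)⁻¹·Kᵀ·(x' − x̄) = [-11]
z = y + H·x̄ = [-11] + [10] = [-1]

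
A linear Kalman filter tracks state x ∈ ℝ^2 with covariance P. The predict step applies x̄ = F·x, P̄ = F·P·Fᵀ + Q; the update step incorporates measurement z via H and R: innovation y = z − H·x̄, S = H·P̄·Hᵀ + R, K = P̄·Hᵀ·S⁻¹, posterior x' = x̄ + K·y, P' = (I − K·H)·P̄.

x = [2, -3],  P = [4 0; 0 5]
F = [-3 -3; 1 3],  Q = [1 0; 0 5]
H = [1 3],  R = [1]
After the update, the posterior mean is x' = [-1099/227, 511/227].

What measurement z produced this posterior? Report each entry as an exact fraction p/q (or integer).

x̄ = F·x = [3, -7]
P̄ = F·P·Fᵀ + Q = [82 -57; -57 54]
S = H·P̄·Hᵀ + R = [227]
K = P̄·Hᵀ·S⁻¹ = [-89/227; 105/227]
x' − x̄ = [-1780/227, 2100/227] = K·y
y = (KᵀK)⁻¹·Kᵀ·(x' − x̄) = [20]
z = y + H·x̄ = [20] + [-18] = [2]

z = [2]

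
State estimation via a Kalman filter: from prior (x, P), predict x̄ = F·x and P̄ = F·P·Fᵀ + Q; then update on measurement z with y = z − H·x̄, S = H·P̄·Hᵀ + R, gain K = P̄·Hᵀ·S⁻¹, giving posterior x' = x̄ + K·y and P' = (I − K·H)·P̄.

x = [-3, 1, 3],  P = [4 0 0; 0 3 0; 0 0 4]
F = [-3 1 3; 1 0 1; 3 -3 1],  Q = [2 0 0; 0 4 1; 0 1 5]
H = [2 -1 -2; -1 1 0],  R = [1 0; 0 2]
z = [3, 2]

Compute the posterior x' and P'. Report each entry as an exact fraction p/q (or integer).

x' = [2062/2125, 4694/2125, -3418/2125]
P' = [24838/2125 20856/2125 14443/2125; 20856/2125 144104/14875 74437/14875; 14443/2125 74437/14875 67561/14875]

x̄ = F·x = [19, 0, -9]
P̄ = F·P·Fᵀ + Q = [77 0 -33; 0 12 17; -33 17 72]
y = z − H·x̄ = [-53, 21]
S = H·P̄·Hᵀ + R = [941 -266; -266 91]
K = P̄·Hᵀ·S⁻¹ = [-66/2125 -1991/2125; -142/2125 -944/14875; -1051/2125 -13332/14875]
x' = x̄ + K·y = [2062/2125, 4694/2125, -3418/2125]
P' = (I − K·H)·P̄ = [24838/2125 20856/2125 14443/2125; 20856/2125 144104/14875 74437/14875; 14443/2125 74437/14875 67561/14875]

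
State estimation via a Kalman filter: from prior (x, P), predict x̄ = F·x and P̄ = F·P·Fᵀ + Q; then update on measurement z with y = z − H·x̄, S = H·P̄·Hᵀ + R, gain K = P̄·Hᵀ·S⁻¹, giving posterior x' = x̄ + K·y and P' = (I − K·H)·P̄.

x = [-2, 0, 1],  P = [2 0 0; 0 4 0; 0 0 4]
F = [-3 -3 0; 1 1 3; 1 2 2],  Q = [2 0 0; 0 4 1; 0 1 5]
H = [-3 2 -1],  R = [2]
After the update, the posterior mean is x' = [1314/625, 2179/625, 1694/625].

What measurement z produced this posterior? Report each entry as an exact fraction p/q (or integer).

x̄ = F·x = [6, 1, 0]
P̄ = F·P·Fᵀ + Q = [56 -18 -30; -18 46 35; -30 35 39]
S = H·P̄·Hᵀ + R = [625]
K = P̄·Hᵀ·S⁻¹ = [-174/625; 111/625; 121/625]
x' − x̄ = [-2436/625, 1554/625, 1694/625] = K·y
y = (KᵀK)⁻¹·Kᵀ·(x' − x̄) = [14]
z = y + H·x̄ = [14] + [-16] = [-2]

z = [-2]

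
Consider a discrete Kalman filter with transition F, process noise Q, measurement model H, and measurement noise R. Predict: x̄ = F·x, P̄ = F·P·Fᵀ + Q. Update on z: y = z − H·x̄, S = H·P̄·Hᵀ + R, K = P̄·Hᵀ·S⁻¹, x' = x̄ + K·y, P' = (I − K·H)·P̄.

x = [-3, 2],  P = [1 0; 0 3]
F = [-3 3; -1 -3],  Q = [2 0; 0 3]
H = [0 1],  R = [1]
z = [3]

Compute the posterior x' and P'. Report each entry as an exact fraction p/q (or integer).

x̄ = F·x = [15, -3]
P̄ = F·P·Fᵀ + Q = [38 -24; -24 31]
y = z − H·x̄ = [6]
S = H·P̄·Hᵀ + R = [32]
K = P̄·Hᵀ·S⁻¹ = [-3/4; 31/32]
x' = x̄ + K·y = [21/2, 45/16]
P' = (I − K·H)·P̄ = [20 -3/4; -3/4 31/32]

x' = [21/2, 45/16]
P' = [20 -3/4; -3/4 31/32]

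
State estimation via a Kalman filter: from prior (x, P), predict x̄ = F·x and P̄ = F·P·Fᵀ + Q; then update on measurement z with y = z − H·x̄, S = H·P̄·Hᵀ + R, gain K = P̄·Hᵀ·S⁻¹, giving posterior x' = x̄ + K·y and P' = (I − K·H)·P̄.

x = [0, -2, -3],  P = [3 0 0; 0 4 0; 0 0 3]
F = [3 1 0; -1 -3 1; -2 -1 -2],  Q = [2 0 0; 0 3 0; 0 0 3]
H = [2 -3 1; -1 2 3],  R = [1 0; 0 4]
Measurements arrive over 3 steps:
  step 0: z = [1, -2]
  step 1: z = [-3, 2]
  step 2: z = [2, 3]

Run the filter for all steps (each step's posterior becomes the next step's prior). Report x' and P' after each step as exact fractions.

step 0: x̄ = F·x = [-2, 3, 8]
step 0: P̄ = F·P·Fᵀ + Q = [33 -21 -22; -21 45 12; -22 12 31]
step 0: y = z − H·x̄ = [6, -34]
step 0: S = H·P̄·Hᵀ + R = [661 -584; -584 856]
step 0: K = P̄·Hᵀ·S⁻¹ = [1156/28095 -30713/224760; -2308/9365 269/74920; 4904/28095 63263/224760]
step 0: x' = x̄ + K·y = [65021/22476, 10483/7492, -11747/22476]
step 0: P' = (I − K·H)·P̄ = [2097011/224760 440257/74920 -222461/224760; 440257/74920 285297/74920 -43087/74920; -222461/224760 -43087/74920 96371/224760]
step 1: x̄ = F·x = [18876/1873, -171115/22476, -45999/7492]
step 1: P̄ = F·P·Fᵀ + Q = [1170964/9365 -381051/3746 -1537377/18730; -381051/3746 3943159/44952 1011203/14984; -1537377/18730 1011203/14984 4430017/74920]
step 1: y = z − H·x̄ = [-74650/1873, 1027685/22476]
step 1: S = H·P̄·Hᵀ + R = [17205161/9365 -41090937/18730; -41090937/18730 611635739/224760]
step 1: K = P̄·Hᵀ·S⁻¹ = [6009099776/41911451321 -4007074596/41911451321; -7618919390/41911451321 1244500675/41911451321; 6424857860/41911451321 11254559973/41911451321]
step 1: x' = x̄ + K·y = [-334373283/41911451321, 41480008585/41911451321, 1205741543/41911451321]
step 1: P' = (I − K·H)·P̄ = [94237157354/41911451321 56873136706/41911451321 -11845804814/41911451321; 56873136706/41911451321 38722428892/41911451321 -5197906126/41911451321; -11845804814/41911451321 -5197906126/41911451321 14522749110/41911451321]
step 2: x̄ = F·x = [40476888736/41911451321, -122899910929/41911451321, -43222745105/41911451321]
step 2: P̄ = F·P·Fᵀ + Q = [1311918567956/41911451321 -1008345446366/41911451321 -807040415410/41911451321; -1008345446366/41911451321 979113987075/41911451321 647718529476/41911451321; -807040415410/41911451321 647718529476/41911451321 711430892519/41911451321]
step 2: y = z − H·x̄ = [-322607862512/41911451321, 541679299872/41911451321]
step 2: S = H·P̄·Hᵀ + R = [19798715017235/41911451321 -21991878288749/41911451321; -21991878288749/41911451321 28447144985847/41911451321]
step 2: K = P̄·Hᵀ·S⁻¹ = [134676189779529/949313414991782 -87759742493865/949313414991782; -346639991930431/1898626829983564 59706473624251/1898626829983564; 72888737522077/474656707495891 127041628139866/474656707495891]
step 2: x' = x̄ + K·y = [-627036030204328/474656707495891, -531898310565343/474656707495891, 591374760609013/474656707495891]
step 2: P' = (I − K·H)·P̄ = [1058748610183441/474656707495891 1278855727568557/949313414991782 -131875534124282/474656707495891; 1278855727568557/949313414991782 1743884186931645/1898626829983564 -57602585352431/474656707495891; -131875534124282/474656707495891 -57602585352431/474656707495891 163832049713348/474656707495891]

step 0: x' = [65021/22476, 10483/7492, -11747/22476], P' = [2097011/224760 440257/74920 -222461/224760; 440257/74920 285297/74920 -43087/74920; -222461/224760 -43087/74920 96371/224760]
step 1: x' = [-334373283/41911451321, 41480008585/41911451321, 1205741543/41911451321], P' = [94237157354/41911451321 56873136706/41911451321 -11845804814/41911451321; 56873136706/41911451321 38722428892/41911451321 -5197906126/41911451321; -11845804814/41911451321 -5197906126/41911451321 14522749110/41911451321]
step 2: x' = [-627036030204328/474656707495891, -531898310565343/474656707495891, 591374760609013/474656707495891], P' = [1058748610183441/474656707495891 1278855727568557/949313414991782 -131875534124282/474656707495891; 1278855727568557/949313414991782 1743884186931645/1898626829983564 -57602585352431/474656707495891; -131875534124282/474656707495891 -57602585352431/474656707495891 163832049713348/474656707495891]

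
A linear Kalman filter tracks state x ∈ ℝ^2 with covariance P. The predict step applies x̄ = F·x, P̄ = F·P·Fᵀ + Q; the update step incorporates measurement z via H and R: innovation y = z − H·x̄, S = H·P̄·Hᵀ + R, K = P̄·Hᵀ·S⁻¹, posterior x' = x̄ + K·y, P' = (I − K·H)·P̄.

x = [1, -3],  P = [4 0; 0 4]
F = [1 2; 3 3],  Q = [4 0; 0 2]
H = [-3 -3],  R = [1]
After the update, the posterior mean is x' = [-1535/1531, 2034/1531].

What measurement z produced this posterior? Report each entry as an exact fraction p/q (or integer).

z = [-1]

x̄ = F·x = [-5, -6]
P̄ = F·P·Fᵀ + Q = [24 36; 36 74]
S = H·P̄·Hᵀ + R = [1531]
K = P̄·Hᵀ·S⁻¹ = [-180/1531; -330/1531]
x' − x̄ = [6120/1531, 11220/1531] = K·y
y = (KᵀK)⁻¹·Kᵀ·(x' − x̄) = [-34]
z = y + H·x̄ = [-34] + [33] = [-1]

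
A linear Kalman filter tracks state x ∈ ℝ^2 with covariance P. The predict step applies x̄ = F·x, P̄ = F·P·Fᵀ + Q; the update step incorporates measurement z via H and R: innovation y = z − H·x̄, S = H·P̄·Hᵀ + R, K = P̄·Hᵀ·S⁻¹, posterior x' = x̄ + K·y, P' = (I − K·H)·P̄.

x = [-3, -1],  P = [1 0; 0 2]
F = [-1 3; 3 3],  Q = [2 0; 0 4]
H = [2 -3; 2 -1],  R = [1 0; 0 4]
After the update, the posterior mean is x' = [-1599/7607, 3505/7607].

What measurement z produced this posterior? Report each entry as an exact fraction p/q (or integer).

x̄ = F·x = [0, -12]
P̄ = F·P·Fᵀ + Q = [21 15; 15 31]
S = H·P̄·Hᵀ + R = [184 57; 57 59]
K = P̄·Hᵀ·S⁻¹ = [-1716/7607 5139/7607; -3660/7607 3407/7607]
x' − x̄ = [-1599/7607, 94789/7607] = K·y
y = (KᵀK)⁻¹·Kᵀ·(x' − x̄) = [-38, -13]
z = y + H·x̄ = [-38, -13] + [36, 12] = [-2, -1]

z = [-2, -1]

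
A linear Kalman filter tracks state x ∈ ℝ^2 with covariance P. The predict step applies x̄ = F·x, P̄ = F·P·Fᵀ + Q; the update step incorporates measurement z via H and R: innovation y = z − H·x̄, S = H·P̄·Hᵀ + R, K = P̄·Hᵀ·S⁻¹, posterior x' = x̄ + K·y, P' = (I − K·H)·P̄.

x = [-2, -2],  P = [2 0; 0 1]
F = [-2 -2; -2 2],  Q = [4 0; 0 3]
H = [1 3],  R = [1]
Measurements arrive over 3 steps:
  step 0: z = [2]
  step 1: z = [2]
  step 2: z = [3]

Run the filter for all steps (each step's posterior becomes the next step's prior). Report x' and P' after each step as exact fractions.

step 0: x' = [155/22, -147/88], P' = [127/11 -167/44; -167/44 239/176]
step 1: x' = [-5639/3797, 8663/7594], P' = [48304/11391 -31121/22782; -31121/22782 6271/11391]
step 2: x' = [-114997/94837, 2147725/1517392], P' = [402428/94837 -129672/94837; -129672/94837 2507753/4552176]

step 0: x̄ = F·x = [8, 0]
step 0: P̄ = F·P·Fᵀ + Q = [16 4; 4 15]
step 0: y = z − H·x̄ = [-6]
step 0: S = H·P̄·Hᵀ + R = [176]
step 0: K = P̄·Hᵀ·S⁻¹ = [7/44; 49/176]
step 0: x' = x̄ + K·y = [155/22, -147/88]
step 0: P' = (I − K·H)·P̄ = [127/11 -167/44; -167/44 239/176]
step 1: x̄ = F·x = [-43/4, -767/44]
step 1: P̄ = F·P·Fᵀ + Q = [101/4 163/4; 163/4 3739/44]
step 1: y = z − H·x̄ = [1431/22]
step 1: S = H·P̄·Hᵀ + R = [11391/11]
step 1: K = P̄·Hᵀ·S⁻¹ = [3245/22782; 6505/22782]
step 1: x' = x̄ + K·y = [-5639/3797, 8663/7594]
step 1: P' = (I − K·H)·P̄ = [48304/11391 -31121/22782; -31121/22782 6271/11391]
step 2: x̄ = F·x = [2615/3797, 19941/3797]
step 2: P̄ = F·P·Fᵀ + Q = [46460/3797 56044/3797; 56044/3797 376957/11391]
step 2: y = z − H·x̄ = [-51047/3797]
step 2: S = H·P̄·Hᵀ + R = [1517392/3797]
step 2: K = P̄·Hᵀ·S⁻¹ = [13412/94837; 433001/1517392]
step 2: x' = x̄ + K·y = [-114997/94837, 2147725/1517392]
step 2: P' = (I − K·H)·P̄ = [402428/94837 -129672/94837; -129672/94837 2507753/4552176]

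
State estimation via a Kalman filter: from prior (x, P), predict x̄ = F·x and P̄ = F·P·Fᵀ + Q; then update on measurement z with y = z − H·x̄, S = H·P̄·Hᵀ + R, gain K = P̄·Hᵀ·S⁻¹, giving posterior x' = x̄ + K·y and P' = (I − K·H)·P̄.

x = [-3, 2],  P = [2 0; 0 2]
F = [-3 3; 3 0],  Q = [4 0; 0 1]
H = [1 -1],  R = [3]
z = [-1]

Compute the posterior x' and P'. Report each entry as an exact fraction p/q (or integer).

x' = [10/49, 43/98]
P' = [278/49 191/49; 191/49 493/98]

x̄ = F·x = [15, -9]
P̄ = F·P·Fᵀ + Q = [40 -18; -18 19]
y = z − H·x̄ = [-25]
S = H·P̄·Hᵀ + R = [98]
K = P̄·Hᵀ·S⁻¹ = [29/49; -37/98]
x' = x̄ + K·y = [10/49, 43/98]
P' = (I − K·H)·P̄ = [278/49 191/49; 191/49 493/98]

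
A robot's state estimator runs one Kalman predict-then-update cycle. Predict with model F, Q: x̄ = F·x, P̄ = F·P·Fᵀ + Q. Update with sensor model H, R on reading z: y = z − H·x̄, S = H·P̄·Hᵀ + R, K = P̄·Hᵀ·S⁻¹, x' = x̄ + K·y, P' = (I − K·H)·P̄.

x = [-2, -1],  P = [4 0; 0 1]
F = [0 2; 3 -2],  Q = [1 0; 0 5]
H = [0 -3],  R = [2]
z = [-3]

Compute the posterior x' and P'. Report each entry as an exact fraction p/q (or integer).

x' = [-994/407, 397/407]
P' = [1891/407 -8/407; -8/407 90/407]

x̄ = F·x = [-2, -4]
P̄ = F·P·Fᵀ + Q = [5 -4; -4 45]
y = z − H·x̄ = [-15]
S = H·P̄·Hᵀ + R = [407]
K = P̄·Hᵀ·S⁻¹ = [12/407; -135/407]
x' = x̄ + K·y = [-994/407, 397/407]
P' = (I − K·H)·P̄ = [1891/407 -8/407; -8/407 90/407]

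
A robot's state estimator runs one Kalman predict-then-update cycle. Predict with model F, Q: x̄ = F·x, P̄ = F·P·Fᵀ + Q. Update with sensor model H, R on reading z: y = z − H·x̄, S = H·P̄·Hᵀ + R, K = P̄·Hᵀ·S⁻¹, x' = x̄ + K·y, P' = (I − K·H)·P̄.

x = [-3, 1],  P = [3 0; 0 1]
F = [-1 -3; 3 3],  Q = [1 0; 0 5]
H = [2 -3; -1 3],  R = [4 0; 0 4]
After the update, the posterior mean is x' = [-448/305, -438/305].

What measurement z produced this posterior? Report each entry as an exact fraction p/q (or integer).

z = [2, -2]

x̄ = F·x = [0, -6]
P̄ = F·P·Fᵀ + Q = [13 -18; -18 41]
S = H·P̄·Hᵀ + R = [641 -557; -557 494]
K = P̄·Hᵀ·S⁻¹ = [2201/6405 1613/6405; -3/2135 606/2135]
x' − x̄ = [-448/305, 1392/305] = K·y
y = (KᵀK)⁻¹·Kᵀ·(x' − x̄) = [-16, 16]
z = y + H·x̄ = [-16, 16] + [18, -18] = [2, -2]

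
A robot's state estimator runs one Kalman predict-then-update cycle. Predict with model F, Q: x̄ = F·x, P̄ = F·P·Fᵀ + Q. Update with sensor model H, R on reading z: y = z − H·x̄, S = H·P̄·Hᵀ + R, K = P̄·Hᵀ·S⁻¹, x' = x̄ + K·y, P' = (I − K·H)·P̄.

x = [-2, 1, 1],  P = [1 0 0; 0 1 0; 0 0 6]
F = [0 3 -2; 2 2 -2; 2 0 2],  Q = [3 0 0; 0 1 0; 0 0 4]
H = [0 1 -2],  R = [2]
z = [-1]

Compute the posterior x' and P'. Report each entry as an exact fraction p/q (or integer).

x' = [55/81, -1045/243, -134/81]
P' = [296/27 532/81 80/27; 532/81 2690/243 424/81; 80/27 424/81 80/27]

x̄ = F·x = [1, -4, -2]
P̄ = F·P·Fᵀ + Q = [36 30 -24; 30 33 -20; -24 -20 32]
y = z − H·x̄ = [-1]
S = H·P̄·Hᵀ + R = [243]
K = P̄·Hᵀ·S⁻¹ = [26/81; 73/243; -28/81]
x' = x̄ + K·y = [55/81, -1045/243, -134/81]
P' = (I − K·H)·P̄ = [296/27 532/81 80/27; 532/81 2690/243 424/81; 80/27 424/81 80/27]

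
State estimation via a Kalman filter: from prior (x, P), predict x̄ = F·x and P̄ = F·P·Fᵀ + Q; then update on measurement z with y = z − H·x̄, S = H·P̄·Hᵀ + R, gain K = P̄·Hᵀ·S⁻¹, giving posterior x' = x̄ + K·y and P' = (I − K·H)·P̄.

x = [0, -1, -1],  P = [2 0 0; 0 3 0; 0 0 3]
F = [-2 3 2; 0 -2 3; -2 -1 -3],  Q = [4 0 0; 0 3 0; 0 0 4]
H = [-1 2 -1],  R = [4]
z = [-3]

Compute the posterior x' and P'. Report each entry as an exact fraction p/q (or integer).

x' = [-1491/311, -521/311, 1374/311]
P' = [14837/311 3360/311 -7989/311; 3360/311 2037/311 294/311; -7989/311 294/311 8837/311]

x̄ = F·x = [-5, -1, 4]
P̄ = F·P·Fᵀ + Q = [51 0 -19; 0 42 -21; -19 -21 42]
y = z − H·x̄ = [-2]
S = H·P̄·Hᵀ + R = [311]
K = P̄·Hᵀ·S⁻¹ = [-32/311; 105/311; -65/311]
x' = x̄ + K·y = [-1491/311, -521/311, 1374/311]
P' = (I − K·H)·P̄ = [14837/311 3360/311 -7989/311; 3360/311 2037/311 294/311; -7989/311 294/311 8837/311]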